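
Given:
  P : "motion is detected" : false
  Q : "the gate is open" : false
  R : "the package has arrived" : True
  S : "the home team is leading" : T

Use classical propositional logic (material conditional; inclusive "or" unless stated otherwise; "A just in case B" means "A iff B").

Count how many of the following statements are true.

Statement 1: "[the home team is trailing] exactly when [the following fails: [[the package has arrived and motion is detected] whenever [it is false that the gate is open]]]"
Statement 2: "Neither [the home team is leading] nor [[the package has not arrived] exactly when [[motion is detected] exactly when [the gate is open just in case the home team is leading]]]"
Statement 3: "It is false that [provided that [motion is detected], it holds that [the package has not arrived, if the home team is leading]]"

Statement 1: This is ~S <-> ~(~Q -> (R & P)).

~S = ~T = F
~Q = ~F = T
R & P = T & F = F
~Q -> (R & P) = T -> F = F
~(~Q -> (R & P)) = ~F = T
~S <-> ~(~Q -> (R & P)) = F <-> T = F
Hence Statement 1 is false.

Statement 2: Formalization: S nor (~R <-> (P <-> (Q <-> S)))

~R = ~T = F
Q <-> S = F <-> T = F
P <-> (Q <-> S) = F <-> F = T
~R <-> (P <-> (Q <-> S)) = F <-> T = F
S nor (~R <-> (P <-> (Q <-> S))) = T nor F = F
So Statement 2 is false.

Statement 3: In symbols: ~(P -> (S -> ~R))

~R = ~T = F
S -> ~R = T -> F = F
P -> (S -> ~R) = F -> F = T
~(P -> (S -> ~R)) = ~T = F
So Statement 3 is false.

Count: 0.

0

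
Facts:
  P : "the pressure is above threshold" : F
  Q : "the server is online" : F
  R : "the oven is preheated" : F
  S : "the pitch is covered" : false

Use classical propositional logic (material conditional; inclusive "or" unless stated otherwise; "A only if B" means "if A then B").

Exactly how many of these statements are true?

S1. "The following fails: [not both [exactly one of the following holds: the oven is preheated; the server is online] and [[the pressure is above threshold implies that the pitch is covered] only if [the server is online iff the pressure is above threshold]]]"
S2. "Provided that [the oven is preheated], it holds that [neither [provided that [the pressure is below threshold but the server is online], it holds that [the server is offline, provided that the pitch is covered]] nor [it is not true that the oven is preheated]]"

1

S1: In symbols: ~((R xor Q) nand ((P -> S) -> (Q <-> P)))

R xor Q = F xor F = F
P -> S = F -> F = T
Q <-> P = F <-> F = T
(P -> S) -> (Q <-> P) = T -> T = T
(R xor Q) nand ((P -> S) -> (Q <-> P)) = F nand T = T
~((R xor Q) nand ((P -> S) -> (Q <-> P))) = ~T = F
Hence S1 is false.

S2: In symbols: R -> (((~P & Q) -> (S -> ~Q)) nor ~R)

~P = ~F = T
~P & Q = T & F = F
~Q = ~F = T
S -> ~Q = F -> T = T
(~P & Q) -> (S -> ~Q) = F -> T = T
~R = ~F = T
((~P & Q) -> (S -> ~Q)) nor ~R = T nor T = F
R -> (((~P & Q) -> (S -> ~Q)) nor ~R) = F -> F = T
So S2 is true.

1 of the 2 statements is true (S2).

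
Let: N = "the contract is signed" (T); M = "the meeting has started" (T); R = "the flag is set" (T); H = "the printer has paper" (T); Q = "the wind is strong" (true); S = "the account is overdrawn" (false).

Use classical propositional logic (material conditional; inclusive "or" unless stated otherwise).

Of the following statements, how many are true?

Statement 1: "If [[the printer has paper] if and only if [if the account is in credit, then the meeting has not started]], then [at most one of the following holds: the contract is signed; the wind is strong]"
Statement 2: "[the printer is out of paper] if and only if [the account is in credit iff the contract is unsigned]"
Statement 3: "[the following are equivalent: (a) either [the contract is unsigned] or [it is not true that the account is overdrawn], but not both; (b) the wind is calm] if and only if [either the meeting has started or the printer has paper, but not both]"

3

Statement 1: Formalization: (H <-> (~S -> ~M)) -> (N nand Q)

~S = ~F = T
~M = ~T = F
~S -> ~M = T -> F = F
H <-> (~S -> ~M) = T <-> F = F
N nand Q = T nand T = F
(H <-> (~S -> ~M)) -> (N nand Q) = F -> F = T
So Statement 1 is true.

Statement 2: This is ~H <-> (~S <-> ~N).

~H = ~T = F
~S = ~F = T
~N = ~T = F
~S <-> ~N = T <-> F = F
~H <-> (~S <-> ~N) = F <-> F = T
So Statement 2 is true.

Statement 3: Formalization: ((~N xor ~S) <-> ~Q) <-> (M xor H)

~N = ~T = F
~S = ~F = T
~N xor ~S = F xor T = T
~Q = ~T = F
(~N xor ~S) <-> ~Q = T <-> F = F
M xor H = T xor T = F
((~N xor ~S) <-> ~Q) <-> (M xor H) = F <-> F = T
Hence Statement 3 is true.

True statements: 3.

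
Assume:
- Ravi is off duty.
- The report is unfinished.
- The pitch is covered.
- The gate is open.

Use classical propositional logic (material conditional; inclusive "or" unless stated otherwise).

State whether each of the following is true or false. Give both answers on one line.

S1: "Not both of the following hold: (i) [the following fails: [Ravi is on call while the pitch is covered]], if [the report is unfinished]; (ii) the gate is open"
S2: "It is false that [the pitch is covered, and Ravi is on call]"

S1 False / S2 True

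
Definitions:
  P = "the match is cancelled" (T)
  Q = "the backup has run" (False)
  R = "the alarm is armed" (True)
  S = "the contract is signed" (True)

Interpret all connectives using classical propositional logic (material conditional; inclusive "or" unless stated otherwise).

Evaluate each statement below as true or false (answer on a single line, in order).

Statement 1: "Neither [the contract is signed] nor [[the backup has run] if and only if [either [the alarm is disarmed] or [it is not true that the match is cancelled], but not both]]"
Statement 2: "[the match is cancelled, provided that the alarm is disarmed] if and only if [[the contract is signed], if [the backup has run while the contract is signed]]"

Statement 1: In symbols: S ↓ (Q ↔ (¬R ⊕ ¬P))

¬R = ¬T = F
¬P = ¬T = F
¬R ⊕ ¬P = F ⊕ F = F
Q ↔ (¬R ⊕ ¬P) = F ↔ F = T
S ↓ (Q ↔ (¬R ⊕ ¬P)) = T ↓ T = F
Thus Statement 1 is false.

Statement 2: This is (¬R → P) ↔ ((Q ∧ S) → S).

¬R = ¬T = F
¬R → P = F → T = T
Q ∧ S = F ∧ T = F
(Q ∧ S) → S = F → T = T
(¬R → P) ↔ ((Q ∧ S) → S) = T ↔ T = T
Thus Statement 2 is true.

Statement 1 F / Statement 2 T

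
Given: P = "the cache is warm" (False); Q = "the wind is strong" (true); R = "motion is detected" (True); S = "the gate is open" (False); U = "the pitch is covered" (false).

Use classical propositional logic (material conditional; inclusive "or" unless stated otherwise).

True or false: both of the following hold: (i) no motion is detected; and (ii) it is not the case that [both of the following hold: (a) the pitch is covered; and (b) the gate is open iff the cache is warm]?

False

This is ~R & ~(U & (S <-> P)).

~R = ~T = F
S <-> P = F <-> F = T
U & (S <-> P) = F & T = F
~(U & (S <-> P)) = ~F = T
~R & ~(U & (S <-> P)) = F & T = F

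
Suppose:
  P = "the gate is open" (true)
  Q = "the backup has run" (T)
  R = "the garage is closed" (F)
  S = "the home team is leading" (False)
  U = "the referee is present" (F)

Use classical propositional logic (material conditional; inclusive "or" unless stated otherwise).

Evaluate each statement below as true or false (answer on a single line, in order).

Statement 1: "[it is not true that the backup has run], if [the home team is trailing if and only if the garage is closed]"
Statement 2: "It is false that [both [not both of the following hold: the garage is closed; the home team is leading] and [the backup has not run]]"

Statement 1: In symbols: (~S <-> R) -> ~Q

~S = ~F = T
~S <-> R = T <-> F = F
~Q = ~T = F
(~S <-> R) -> ~Q = F -> F = T
So Statement 1 is true.

Statement 2: This is ~((R nand S) & ~Q).

R nand S = F nand F = T
~Q = ~T = F
(R nand S) & ~Q = T & F = F
~((R nand S) & ~Q) = ~F = T
Hence Statement 2 is true.

Statement 1 true, Statement 2 true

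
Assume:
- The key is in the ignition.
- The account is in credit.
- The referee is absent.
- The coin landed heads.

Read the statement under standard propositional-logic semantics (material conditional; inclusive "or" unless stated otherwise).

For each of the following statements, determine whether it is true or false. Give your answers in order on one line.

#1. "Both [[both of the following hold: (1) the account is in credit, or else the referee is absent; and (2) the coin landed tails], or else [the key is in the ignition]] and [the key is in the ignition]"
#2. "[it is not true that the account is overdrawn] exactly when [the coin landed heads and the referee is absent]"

Let Q = "the account is overdrawn" (F), K = "the referee is present" (F), H = "the coin landed heads" (T), M = "the key is in the ignition" (T).

#1: This is (((¬Q ∨ ¬K) ∧ ¬H) ∨ M) ∧ M.

¬Q = ¬F = T
¬K = ¬F = T
¬Q ∨ ¬K = T ∨ T = T
¬H = ¬T = F
(¬Q ∨ ¬K) ∧ ¬H = T ∧ F = F
((¬Q ∨ ¬K) ∧ ¬H) ∨ M = F ∨ T = T
(((¬Q ∨ ¬K) ∧ ¬H) ∨ M) ∧ M = T ∧ T = T
Hence #1 is true.

#2: In symbols: ¬Q ↔ (H ∧ ¬K)

¬Q = ¬F = T
¬K = ¬F = T
H ∧ ¬K = T ∧ T = T
¬Q ↔ (H ∧ ¬K) = T ↔ T = T
Hence #2 is true.

#1 True, #2 True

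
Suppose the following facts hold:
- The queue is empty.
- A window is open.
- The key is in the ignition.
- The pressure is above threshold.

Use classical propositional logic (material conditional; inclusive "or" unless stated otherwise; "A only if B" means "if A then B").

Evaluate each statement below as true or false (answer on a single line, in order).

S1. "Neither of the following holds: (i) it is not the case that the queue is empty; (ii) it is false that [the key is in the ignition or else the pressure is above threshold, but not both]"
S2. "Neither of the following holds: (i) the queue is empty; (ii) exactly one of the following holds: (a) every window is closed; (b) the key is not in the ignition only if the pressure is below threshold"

Let H = "the queue is empty" (True), K = "the key is in the ignition" (True), N = "the pressure is above threshold" (True), R = "a window is open" (True).

S1: This is not H nor not (K xor N).

not H = not True = False
K xor N = True xor True = False
not (K xor N) = not False = True
not H nor not (K xor N) = False nor True = False
So S1 is false.

S2: Formalization: H nor (not R xor (not K -> not N))

not R = not True = False
not K = not True = False
not N = not True = False
not K -> not N = False -> False = True
not R xor (not K -> not N) = False xor True = True
H nor (not R xor (not K -> not N)) = True nor True = False
Hence S2 is false.

S1 false; S2 false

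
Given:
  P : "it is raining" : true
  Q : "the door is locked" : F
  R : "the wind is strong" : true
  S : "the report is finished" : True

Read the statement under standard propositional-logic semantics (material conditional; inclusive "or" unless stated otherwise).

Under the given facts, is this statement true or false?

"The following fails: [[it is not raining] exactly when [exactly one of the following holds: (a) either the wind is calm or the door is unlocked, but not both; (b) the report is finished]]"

Values: P=T, R=T, Q=F, S=T.
This is ~(~P <-> ((~R xor ~Q) xor S)).

~P = ~T = F
~R = ~T = F
~Q = ~F = T
~R xor ~Q = F xor T = T
(~R xor ~Q) xor S = T xor T = F
~P <-> ((~R xor ~Q) xor S) = F <-> F = T
~(~P <-> ((~R xor ~Q) xor S)) = ~T = F

False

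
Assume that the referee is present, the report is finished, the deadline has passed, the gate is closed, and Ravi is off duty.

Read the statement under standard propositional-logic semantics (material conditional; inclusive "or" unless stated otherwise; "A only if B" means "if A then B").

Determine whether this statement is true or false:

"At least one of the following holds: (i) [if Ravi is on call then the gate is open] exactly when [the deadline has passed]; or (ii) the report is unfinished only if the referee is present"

True.

Let U = "Ravi is on call" (F), S = "the gate is open" (F), R = "the deadline has passed" (T), Q = "the report is finished" (T), P = "the referee is present" (T).
Formalization: ((U -> S) <-> R) | (~Q -> P)

U -> S = F -> F = T
(U -> S) <-> R = T <-> T = T
~Q = ~T = F
~Q -> P = F -> T = T
((U -> S) <-> R) | (~Q -> P) = T | T = T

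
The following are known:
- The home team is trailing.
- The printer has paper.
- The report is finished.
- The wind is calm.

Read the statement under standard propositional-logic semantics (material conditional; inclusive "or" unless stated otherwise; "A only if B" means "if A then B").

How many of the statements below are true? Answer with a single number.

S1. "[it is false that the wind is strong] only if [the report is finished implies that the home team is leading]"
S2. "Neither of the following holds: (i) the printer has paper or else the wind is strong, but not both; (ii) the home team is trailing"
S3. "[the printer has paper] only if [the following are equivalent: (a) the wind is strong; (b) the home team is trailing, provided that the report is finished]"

Let R = "the wind is strong" (F), P = "the report is finished" (T), Q = "the home team is leading" (F), S = "the printer has paper" (T).

S1: Parsed as ¬R → (P → Q)

¬R = ¬F = T
P → Q = T → F = F
¬R → (P → Q) = T → F = F
Hence S1 is false.

S2: In symbols: (S ⊕ R) ↓ ¬Q

S ⊕ R = T ⊕ F = T
¬Q = ¬F = T
(S ⊕ R) ↓ ¬Q = T ↓ T = F
Hence S2 is false.

S3: Parsed as S → (R ↔ (P → ¬Q))

¬Q = ¬F = T
P → ¬Q = T → T = T
R ↔ (P → ¬Q) = F ↔ T = F
S → (R ↔ (P → ¬Q)) = T → F = F
Thus S3 is false.

Count: 0.

0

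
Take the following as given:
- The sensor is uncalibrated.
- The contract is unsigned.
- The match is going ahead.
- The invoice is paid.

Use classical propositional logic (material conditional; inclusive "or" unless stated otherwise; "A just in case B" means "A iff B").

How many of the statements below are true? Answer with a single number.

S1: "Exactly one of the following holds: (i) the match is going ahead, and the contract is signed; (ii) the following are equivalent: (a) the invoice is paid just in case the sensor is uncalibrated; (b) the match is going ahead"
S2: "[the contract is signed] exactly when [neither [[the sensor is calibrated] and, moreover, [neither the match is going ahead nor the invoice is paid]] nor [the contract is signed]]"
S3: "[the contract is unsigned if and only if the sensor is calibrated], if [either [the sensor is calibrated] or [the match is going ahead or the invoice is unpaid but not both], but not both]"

Let W = "the match is cancelled" (False), M = "the contract is signed" (False), K = "the invoice is paid" (True), R = "the sensor is calibrated" (False).

S1: Parsed as (not W and M) xor ((K iff not R) iff not W)

not W = not False = True
not W and M = True and False = False
not R = not False = True
K iff not R = True iff True = True
not W = not False = True
(K iff not R) iff not W = True iff True = True
(not W and M) xor ((K iff not R) iff not W) = False xor True = True
So S1 is true.

S2: Parsed as M iff ((R and (not W nor K)) nor M)

not W = not False = True
not W nor K = True nor True = False
R and (not W nor K) = False and False = False
(R and (not W nor K)) nor M = False nor False = True
M iff ((R and (not W nor K)) nor M) = False iff True = False
Thus S2 is false.

S3: Parsed as (R xor (not W xor not K)) -> (not M iff R)

not W = not False = True
not K = not True = False
not W xor not K = True xor False = True
R xor (not W xor not K) = False xor True = True
not M = not False = True
not M iff R = True iff False = False
(R xor (not W xor not K)) -> (not M iff R) = True -> False = False
So S3 is false.

1 of the 3 statements is true (S1).

1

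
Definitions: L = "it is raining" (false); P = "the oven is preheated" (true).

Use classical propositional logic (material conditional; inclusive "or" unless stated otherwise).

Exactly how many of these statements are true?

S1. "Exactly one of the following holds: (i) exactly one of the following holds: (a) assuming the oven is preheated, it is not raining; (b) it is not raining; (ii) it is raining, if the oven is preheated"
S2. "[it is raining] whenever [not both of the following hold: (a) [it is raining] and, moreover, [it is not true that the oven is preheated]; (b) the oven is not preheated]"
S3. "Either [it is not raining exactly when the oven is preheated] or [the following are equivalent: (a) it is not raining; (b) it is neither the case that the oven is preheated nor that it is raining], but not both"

S1: Formalization: ((P -> not L) xor not L) xor (P -> L)

not L = not False = True
P -> not L = True -> True = True
not L = not False = True
(P -> not L) xor not L = True xor True = False
P -> L = True -> False = False
((P -> not L) xor not L) xor (P -> L) = False xor False = False
So S1 is false.

S2: In symbols: ((L and not P) nand not P) -> L

not P = not True = False
L and not P = False and False = False
not P = not True = False
(L and not P) nand not P = False nand False = True
((L and not P) nand not P) -> L = True -> False = False
So S2 is false.

S3: This is (not L iff P) xor (not L iff (P nor L)).

not L = not False = True
not L iff P = True iff True = True
not L = not False = True
P nor L = True nor False = False
not L iff (P nor L) = True iff False = False
(not L iff P) xor (not L iff (P nor L)) = True xor False = True
Hence S3 is true.

1 of the 3 statements is true (S3).

1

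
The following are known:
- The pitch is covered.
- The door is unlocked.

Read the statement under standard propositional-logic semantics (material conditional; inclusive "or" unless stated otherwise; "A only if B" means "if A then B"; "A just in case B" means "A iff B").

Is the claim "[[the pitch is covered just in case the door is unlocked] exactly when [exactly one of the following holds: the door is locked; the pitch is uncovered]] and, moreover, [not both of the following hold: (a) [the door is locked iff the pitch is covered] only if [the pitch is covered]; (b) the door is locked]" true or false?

Let P = "the pitch is covered" (True), Q = "the door is locked" (False).
Parsed as ((P iff not Q) iff (Q xor not P)) and (((Q iff P) -> P) nand Q)

not Q = not False = True
P iff not Q = True iff True = True
not P = not True = False
Q xor not P = False xor False = False
(P iff not Q) iff (Q xor not P) = True iff False = False
Q iff P = False iff True = False
(Q iff P) -> P = False -> True = True
((Q iff P) -> P) nand Q = True nand False = True
((P iff not Q) iff (Q xor not P)) and (((Q iff P) -> P) nand Q) = False and True = False

False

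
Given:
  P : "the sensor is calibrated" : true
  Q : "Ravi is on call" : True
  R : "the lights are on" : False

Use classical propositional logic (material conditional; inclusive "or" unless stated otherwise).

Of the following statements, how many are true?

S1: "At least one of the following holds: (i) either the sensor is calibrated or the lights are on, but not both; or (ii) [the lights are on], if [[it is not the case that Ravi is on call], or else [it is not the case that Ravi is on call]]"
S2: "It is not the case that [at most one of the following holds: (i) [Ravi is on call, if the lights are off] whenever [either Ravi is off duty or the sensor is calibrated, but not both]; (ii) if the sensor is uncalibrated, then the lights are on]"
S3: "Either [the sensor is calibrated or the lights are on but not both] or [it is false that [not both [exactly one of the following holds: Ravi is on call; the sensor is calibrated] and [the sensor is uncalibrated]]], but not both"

S1: This is (P ⊕ R) ∨ ((¬Q ∨ ¬Q) → R).

P ⊕ R = T ⊕ F = T
¬Q = ¬T = F
¬Q = ¬T = F
¬Q ∨ ¬Q = F ∨ F = F
(¬Q ∨ ¬Q) → R = F → F = T
(P ⊕ R) ∨ ((¬Q ∨ ¬Q) → R) = T ∨ T = T
Thus S1 is true.

S2: In symbols: ¬(((¬Q ⊕ P) → (¬R → Q)) ↑ (¬P → R))

¬Q = ¬T = F
¬Q ⊕ P = F ⊕ T = T
¬R = ¬F = T
¬R → Q = T → T = T
(¬Q ⊕ P) → (¬R → Q) = T → T = T
¬P = ¬T = F
¬P → R = F → F = T
((¬Q ⊕ P) → (¬R → Q)) ↑ (¬P → R) = T ↑ T = F
¬(((¬Q ⊕ P) → (¬R → Q)) ↑ (¬P → R)) = ¬F = T
Thus S2 is true.

S3: This is (P ⊕ R) ⊕ ¬((Q ⊕ P) ↑ ¬P).

P ⊕ R = T ⊕ F = T
Q ⊕ P = T ⊕ T = F
¬P = ¬T = F
(Q ⊕ P) ↑ ¬P = F ↑ F = T
¬((Q ⊕ P) ↑ ¬P) = ¬T = F
(P ⊕ R) ⊕ ¬((Q ⊕ P) ↑ ¬P) = T ⊕ F = T
Thus S3 is true.

True statements: 3 (S1, S2, S3).

3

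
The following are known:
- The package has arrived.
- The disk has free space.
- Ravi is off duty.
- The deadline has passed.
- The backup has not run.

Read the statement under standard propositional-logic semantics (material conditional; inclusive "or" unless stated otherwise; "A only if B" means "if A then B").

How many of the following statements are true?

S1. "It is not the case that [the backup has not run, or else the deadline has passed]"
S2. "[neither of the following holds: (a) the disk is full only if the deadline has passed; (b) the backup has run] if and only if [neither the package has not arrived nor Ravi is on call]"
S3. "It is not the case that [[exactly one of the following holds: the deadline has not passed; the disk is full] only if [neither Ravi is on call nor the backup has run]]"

0

Let L = "the backup has run" (F), V = "the deadline has passed" (T), W = "the disk is full" (F), G = "the package has arrived" (T), D = "Ravi is on call" (F).

S1: This is ¬(¬L ∨ V).

¬L = ¬F = T
¬L ∨ V = T ∨ T = T
¬(¬L ∨ V) = ¬T = F
So S1 is false.

S2: Formalization: ((W → V) ↓ L) ↔ (¬G ↓ D)

W → V = F → T = T
(W → V) ↓ L = T ↓ F = F
¬G = ¬T = F
¬G ↓ D = F ↓ F = T
((W → V) ↓ L) ↔ (¬G ↓ D) = F ↔ T = F
So S2 is false.

S3: In symbols: ¬((¬V ⊕ W) → (D ↓ L))

¬V = ¬T = F
¬V ⊕ W = F ⊕ F = F
D ↓ L = F ↓ F = T
(¬V ⊕ W) → (D ↓ L) = F → T = T
¬((¬V ⊕ W) → (D ↓ L)) = ¬T = F
Thus S3 is false.

Count: 0.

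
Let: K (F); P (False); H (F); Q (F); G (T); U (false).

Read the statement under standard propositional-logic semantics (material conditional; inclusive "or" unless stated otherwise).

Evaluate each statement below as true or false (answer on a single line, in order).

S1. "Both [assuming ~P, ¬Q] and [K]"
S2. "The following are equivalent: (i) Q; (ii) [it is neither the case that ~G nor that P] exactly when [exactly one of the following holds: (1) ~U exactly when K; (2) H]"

S1: In symbols: (~P -> ~Q) & K

~P = ~F = T
~Q = ~F = T
~P -> ~Q = T -> T = T
(~P -> ~Q) & K = T & F = F
Thus S1 is false.

S2: This is Q <-> ((~G nor P) <-> ((~U <-> K) xor H)).

~G = ~T = F
~G nor P = F nor F = T
~U = ~F = T
~U <-> K = T <-> F = F
(~U <-> K) xor H = F xor F = F
(~G nor P) <-> ((~U <-> K) xor H) = T <-> F = F
Q <-> ((~G nor P) <-> ((~U <-> K) xor H)) = F <-> F = T
Hence S2 is true.

S1 F; S2 T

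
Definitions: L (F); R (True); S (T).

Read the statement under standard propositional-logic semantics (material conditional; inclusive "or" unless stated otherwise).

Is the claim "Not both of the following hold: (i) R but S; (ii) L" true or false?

True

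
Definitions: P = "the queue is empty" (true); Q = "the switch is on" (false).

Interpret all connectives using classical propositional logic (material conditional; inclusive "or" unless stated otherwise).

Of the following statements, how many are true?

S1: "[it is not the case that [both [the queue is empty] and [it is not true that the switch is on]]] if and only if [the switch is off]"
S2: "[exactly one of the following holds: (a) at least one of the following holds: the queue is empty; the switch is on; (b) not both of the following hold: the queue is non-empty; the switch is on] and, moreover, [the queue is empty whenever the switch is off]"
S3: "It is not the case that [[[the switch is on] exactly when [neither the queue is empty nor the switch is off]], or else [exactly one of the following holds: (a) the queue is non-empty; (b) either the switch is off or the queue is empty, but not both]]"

S1: In symbols: ¬(P ∧ ¬Q) ↔ ¬Q

¬Q = ¬F = T
P ∧ ¬Q = T ∧ T = T
¬(P ∧ ¬Q) = ¬T = F
¬Q = ¬F = T
¬(P ∧ ¬Q) ↔ ¬Q = F ↔ T = F
Hence S1 is false.

S2: This is ((P ∨ Q) ⊕ (¬P ↑ Q)) ∧ (¬Q → P).

P ∨ Q = T ∨ F = T
¬P = ¬T = F
¬P ↑ Q = F ↑ F = T
(P ∨ Q) ⊕ (¬P ↑ Q) = T ⊕ T = F
¬Q = ¬F = T
¬Q → P = T → T = T
((P ∨ Q) ⊕ (¬P ↑ Q)) ∧ (¬Q → P) = F ∧ T = F
Hence S2 is false.

S3: In symbols: ¬((Q ↔ (P ↓ ¬Q)) ∨ (¬P ⊕ (¬Q ⊕ P)))

¬Q = ¬F = T
P ↓ ¬Q = T ↓ T = F
Q ↔ (P ↓ ¬Q) = F ↔ F = T
¬P = ¬T = F
¬Q = ¬F = T
¬Q ⊕ P = T ⊕ T = F
¬P ⊕ (¬Q ⊕ P) = F ⊕ F = F
(Q ↔ (P ↓ ¬Q)) ∨ (¬P ⊕ (¬Q ⊕ P)) = T ∨ F = T
¬((Q ↔ (P ↓ ¬Q)) ∨ (¬P ⊕ (¬Q ⊕ P))) = ¬T = F
Thus S3 is false.

0 of the 3 statements are true (none).

0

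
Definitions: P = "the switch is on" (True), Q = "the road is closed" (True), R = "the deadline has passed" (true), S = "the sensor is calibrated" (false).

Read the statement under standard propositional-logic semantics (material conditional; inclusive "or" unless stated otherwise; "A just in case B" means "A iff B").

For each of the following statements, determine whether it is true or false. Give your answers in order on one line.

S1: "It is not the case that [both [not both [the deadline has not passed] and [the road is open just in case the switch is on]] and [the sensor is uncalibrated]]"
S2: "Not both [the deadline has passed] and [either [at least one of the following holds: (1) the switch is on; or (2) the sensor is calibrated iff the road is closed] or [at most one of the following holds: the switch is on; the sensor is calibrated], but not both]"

S1 false / S2 true

S1: Formalization: ~((~R nand (~Q <-> P)) & ~S)

~R = ~T = F
~Q = ~T = F
~Q <-> P = F <-> T = F
~R nand (~Q <-> P) = F nand F = T
~S = ~F = T
(~R nand (~Q <-> P)) & ~S = T & T = T
~((~R nand (~Q <-> P)) & ~S) = ~T = F
So S1 is false.

S2: Formalization: R nand ((P | (S <-> Q)) xor (P nand S))

S <-> Q = F <-> T = F
P | (S <-> Q) = T | F = T
P nand S = T nand F = T
(P | (S <-> Q)) xor (P nand S) = T xor T = F
R nand ((P | (S <-> Q)) xor (P nand S)) = T nand F = T
So S2 is true.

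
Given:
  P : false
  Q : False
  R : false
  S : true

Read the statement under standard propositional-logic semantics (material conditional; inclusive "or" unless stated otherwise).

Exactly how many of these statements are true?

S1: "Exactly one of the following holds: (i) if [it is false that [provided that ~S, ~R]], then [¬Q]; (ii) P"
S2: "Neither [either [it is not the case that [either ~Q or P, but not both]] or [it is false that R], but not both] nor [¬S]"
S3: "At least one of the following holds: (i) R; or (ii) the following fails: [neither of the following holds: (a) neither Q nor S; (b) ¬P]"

S1: In symbols: (not (not S -> not R) -> not Q) xor P

not S = not True = False
not R = not False = True
not S -> not R = False -> True = True
not (not S -> not R) = not True = False
not Q = not False = True
not (not S -> not R) -> not Q = False -> True = True
(not (not S -> not R) -> not Q) xor P = True xor False = True
Hence S1 is true.

S2: In symbols: (not (not Q xor P) xor not R) nor not S

not Q = not False = True
not Q xor P = True xor False = True
not (not Q xor P) = not True = False
not R = not False = True
not (not Q xor P) xor not R = False xor True = True
not S = not True = False
(not (not Q xor P) xor not R) nor not S = True nor False = False
So S2 is false.

S3: In symbols: R or not ((Q nor S) nor not P)

Q nor S = False nor True = False
not P = not False = True
(Q nor S) nor not P = False nor True = False
not ((Q nor S) nor not P) = not False = True
R or not ((Q nor S) nor not P) = False or True = True
So S3 is true.

2 of the 3 statements are true.

2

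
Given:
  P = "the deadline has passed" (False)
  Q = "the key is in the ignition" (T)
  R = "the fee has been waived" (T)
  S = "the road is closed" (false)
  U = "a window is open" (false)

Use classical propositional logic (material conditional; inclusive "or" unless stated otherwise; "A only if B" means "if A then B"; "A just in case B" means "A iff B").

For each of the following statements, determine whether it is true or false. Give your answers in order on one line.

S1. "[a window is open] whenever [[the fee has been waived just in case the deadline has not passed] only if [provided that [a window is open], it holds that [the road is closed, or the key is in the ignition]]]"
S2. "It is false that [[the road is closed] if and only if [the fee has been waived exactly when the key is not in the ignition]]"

S1 F, S2 F

S1: Formalization: ((R iff not P) -> (U -> (S or Q))) -> U

not P = not False = True
R iff not P = True iff True = True
S or Q = False or True = True
U -> (S or Q) = False -> True = True
(R iff not P) -> (U -> (S or Q)) = True -> True = True
((R iff not P) -> (U -> (S or Q))) -> U = True -> False = False
So S1 is false.

S2: Parsed as not (S iff (R iff not Q))

not Q = not True = False
R iff not Q = True iff False = False
S iff (R iff not Q) = False iff False = True
not (S iff (R iff not Q)) = not True = False
Hence S2 is false.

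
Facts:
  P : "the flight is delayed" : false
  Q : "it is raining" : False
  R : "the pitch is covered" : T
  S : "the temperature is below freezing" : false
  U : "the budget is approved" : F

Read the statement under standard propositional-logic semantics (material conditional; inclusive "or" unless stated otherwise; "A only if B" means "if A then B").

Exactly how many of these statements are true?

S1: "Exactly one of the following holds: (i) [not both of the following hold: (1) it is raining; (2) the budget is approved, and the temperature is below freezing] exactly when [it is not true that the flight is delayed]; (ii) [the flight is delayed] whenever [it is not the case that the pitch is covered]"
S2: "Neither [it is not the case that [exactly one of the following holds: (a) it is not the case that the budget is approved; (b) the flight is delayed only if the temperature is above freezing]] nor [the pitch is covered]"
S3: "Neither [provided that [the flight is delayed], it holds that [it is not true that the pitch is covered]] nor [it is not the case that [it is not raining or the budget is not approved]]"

S1: This is ((Q nand (U & S)) <-> ~P) xor (~R -> P).

U & S = F & F = F
Q nand (U & S) = F nand F = T
~P = ~F = T
(Q nand (U & S)) <-> ~P = T <-> T = T
~R = ~T = F
~R -> P = F -> F = T
((Q nand (U & S)) <-> ~P) xor (~R -> P) = T xor T = F
Hence S1 is false.

S2: In symbols: ~(~U xor (P -> ~S)) nor R

~U = ~F = T
~S = ~F = T
P -> ~S = F -> T = T
~U xor (P -> ~S) = T xor T = F
~(~U xor (P -> ~S)) = ~F = T
~(~U xor (P -> ~S)) nor R = T nor T = F
Thus S2 is false.

S3: Parsed as (P -> ~R) nor ~(~Q | ~U)

~R = ~T = F
P -> ~R = F -> F = T
~Q = ~F = T
~U = ~F = T
~Q | ~U = T | T = T
~(~Q | ~U) = ~T = F
(P -> ~R) nor ~(~Q | ~U) = T nor F = F
Hence S3 is false.

True statements: 0 (none).

0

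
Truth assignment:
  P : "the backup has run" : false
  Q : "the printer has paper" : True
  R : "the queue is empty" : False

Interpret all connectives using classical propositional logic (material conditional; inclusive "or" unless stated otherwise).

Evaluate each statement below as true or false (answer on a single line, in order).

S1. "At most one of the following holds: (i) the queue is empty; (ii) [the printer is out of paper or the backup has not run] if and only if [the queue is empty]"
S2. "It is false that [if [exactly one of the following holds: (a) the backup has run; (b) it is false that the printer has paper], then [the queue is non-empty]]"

S1 True; S2 False

S1: This is R nand ((not Q or not P) iff R).

not Q = not True = False
not P = not False = True
not Q or not P = False or True = True
(not Q or not P) iff R = True iff False = False
R nand ((not Q or not P) iff R) = False nand False = True
So S1 is true.

S2: This is not ((P xor not Q) -> not R).

not Q = not True = False
P xor not Q = False xor False = False
not R = not False = True
(P xor not Q) -> not R = False -> True = True
not ((P xor not Q) -> not R) = not True = False
Thus S2 is false.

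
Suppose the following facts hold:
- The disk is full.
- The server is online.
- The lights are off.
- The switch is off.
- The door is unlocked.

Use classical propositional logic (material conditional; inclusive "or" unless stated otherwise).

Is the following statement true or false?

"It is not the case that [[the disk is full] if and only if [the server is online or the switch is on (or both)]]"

false

Let P = "the disk is full" (T), Q = "the server is online" (T), S = "the switch is on" (F).
This is ¬(P ↔ (Q ∨ S)).

Q ∨ S = T ∨ F = T
P ↔ (Q ∨ S) = T ↔ T = T
¬(P ↔ (Q ∨ S)) = ¬T = F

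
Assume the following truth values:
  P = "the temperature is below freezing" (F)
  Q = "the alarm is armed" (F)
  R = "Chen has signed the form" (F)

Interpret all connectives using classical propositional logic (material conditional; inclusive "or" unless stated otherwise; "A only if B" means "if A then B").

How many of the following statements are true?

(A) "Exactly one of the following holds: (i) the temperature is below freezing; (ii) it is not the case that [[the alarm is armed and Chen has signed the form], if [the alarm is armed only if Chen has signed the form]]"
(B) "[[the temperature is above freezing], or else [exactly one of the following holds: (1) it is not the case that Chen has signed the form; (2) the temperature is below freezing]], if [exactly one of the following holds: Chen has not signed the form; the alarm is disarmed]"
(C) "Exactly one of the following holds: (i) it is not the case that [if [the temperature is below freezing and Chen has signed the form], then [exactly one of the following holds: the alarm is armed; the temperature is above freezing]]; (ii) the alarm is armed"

2

(A): Parsed as P xor ~((Q -> R) -> (Q & R))

Q -> R = F -> F = T
Q & R = F & F = F
(Q -> R) -> (Q & R) = T -> F = F
~((Q -> R) -> (Q & R)) = ~F = T
P xor ~((Q -> R) -> (Q & R)) = F xor T = T
Thus (A) is true.

(B): This is (~R xor ~Q) -> (~P | (~R xor P)).

~R = ~F = T
~Q = ~F = T
~R xor ~Q = T xor T = F
~P = ~F = T
~R = ~F = T
~R xor P = T xor F = T
~P | (~R xor P) = T | T = T
(~R xor ~Q) -> (~P | (~R xor P)) = F -> T = T
Hence (B) is true.

(C): Parsed as ~((P & R) -> (Q xor ~P)) xor Q

P & R = F & F = F
~P = ~F = T
Q xor ~P = F xor T = T
(P & R) -> (Q xor ~P) = F -> T = T
~((P & R) -> (Q xor ~P)) = ~T = F
~((P & R) -> (Q xor ~P)) xor Q = F xor F = F
So (C) is false.

Count: 2.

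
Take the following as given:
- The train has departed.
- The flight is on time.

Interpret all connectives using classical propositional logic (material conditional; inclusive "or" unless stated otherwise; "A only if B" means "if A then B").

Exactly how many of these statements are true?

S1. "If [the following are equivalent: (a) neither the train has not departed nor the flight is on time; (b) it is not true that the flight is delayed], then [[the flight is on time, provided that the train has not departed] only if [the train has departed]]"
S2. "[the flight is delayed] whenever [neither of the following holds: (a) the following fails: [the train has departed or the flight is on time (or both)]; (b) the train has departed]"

2

Let P = "the train has departed" (T), Q = "the flight is delayed" (F).

S1: In symbols: ((¬P ↓ ¬Q) ↔ ¬Q) → ((¬P → ¬Q) → P)

¬P = ¬T = F
¬Q = ¬F = T
¬P ↓ ¬Q = F ↓ T = F
¬Q = ¬F = T
(¬P ↓ ¬Q) ↔ ¬Q = F ↔ T = F
¬P = ¬T = F
¬Q = ¬F = T
¬P → ¬Q = F → T = T
(¬P → ¬Q) → P = T → T = T
((¬P ↓ ¬Q) ↔ ¬Q) → ((¬P → ¬Q) → P) = F → T = T
Hence S1 is true.

S2: Parsed as (¬(P ∨ ¬Q) ↓ P) → Q

¬Q = ¬F = T
P ∨ ¬Q = T ∨ T = T
¬(P ∨ ¬Q) = ¬T = F
¬(P ∨ ¬Q) ↓ P = F ↓ T = F
(¬(P ∨ ¬Q) ↓ P) → Q = F → F = T
Hence S2 is true.

2 of the 2 statements are true.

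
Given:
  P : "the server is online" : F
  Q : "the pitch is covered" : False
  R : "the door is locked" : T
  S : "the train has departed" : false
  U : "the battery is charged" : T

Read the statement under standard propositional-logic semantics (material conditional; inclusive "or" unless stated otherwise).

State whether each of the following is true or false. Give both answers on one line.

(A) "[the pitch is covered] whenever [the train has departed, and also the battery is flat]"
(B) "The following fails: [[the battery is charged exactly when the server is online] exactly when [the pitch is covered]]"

(A) True / (B) False

(A): Parsed as (S and not U) -> Q

not U = not True = False
S and not U = False and False = False
(S and not U) -> Q = False -> False = True
Hence (A) is true.

(B): Formalization: not ((U iff P) iff Q)

U iff P = True iff False = False
(U iff P) iff Q = False iff False = True
not ((U iff P) iff Q) = not True = False
So (B) is false.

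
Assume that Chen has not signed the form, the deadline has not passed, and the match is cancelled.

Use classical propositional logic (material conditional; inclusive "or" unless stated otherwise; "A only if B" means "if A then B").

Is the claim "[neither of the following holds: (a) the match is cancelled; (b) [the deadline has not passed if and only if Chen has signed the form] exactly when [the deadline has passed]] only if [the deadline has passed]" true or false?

Let R = "the match is cancelled" (T), Q = "the deadline has passed" (F), P = "Chen has signed the form" (F).
Parsed as (R ↓ ((¬Q ↔ P) ↔ Q)) → Q

¬Q = ¬F = T
¬Q ↔ P = T ↔ F = F
(¬Q ↔ P) ↔ Q = F ↔ F = T
R ↓ ((¬Q ↔ P) ↔ Q) = T ↓ T = F
(R ↓ ((¬Q ↔ P) ↔ Q)) → Q = F → F = T

true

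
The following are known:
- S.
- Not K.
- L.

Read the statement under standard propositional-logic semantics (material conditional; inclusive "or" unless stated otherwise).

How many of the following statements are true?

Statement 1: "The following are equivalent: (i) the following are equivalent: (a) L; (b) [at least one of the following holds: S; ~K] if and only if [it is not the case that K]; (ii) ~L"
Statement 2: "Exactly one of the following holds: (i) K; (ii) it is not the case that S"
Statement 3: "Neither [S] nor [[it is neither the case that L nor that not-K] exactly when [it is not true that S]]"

0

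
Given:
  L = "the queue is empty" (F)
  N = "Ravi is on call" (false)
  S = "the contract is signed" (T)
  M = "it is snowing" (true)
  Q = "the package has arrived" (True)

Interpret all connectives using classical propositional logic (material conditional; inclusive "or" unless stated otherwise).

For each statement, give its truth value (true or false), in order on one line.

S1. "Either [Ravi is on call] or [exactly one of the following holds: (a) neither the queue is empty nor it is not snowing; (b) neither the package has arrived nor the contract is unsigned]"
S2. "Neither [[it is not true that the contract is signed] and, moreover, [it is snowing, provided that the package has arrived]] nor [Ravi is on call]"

S1 True / S2 True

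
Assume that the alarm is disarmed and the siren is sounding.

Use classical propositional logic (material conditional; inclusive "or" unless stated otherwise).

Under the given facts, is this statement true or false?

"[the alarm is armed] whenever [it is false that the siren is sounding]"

True

Let G = "the siren is sounding" (True), P = "the alarm is armed" (False).
In symbols: not G -> P

not G = not True = False
not G -> P = False -> False = True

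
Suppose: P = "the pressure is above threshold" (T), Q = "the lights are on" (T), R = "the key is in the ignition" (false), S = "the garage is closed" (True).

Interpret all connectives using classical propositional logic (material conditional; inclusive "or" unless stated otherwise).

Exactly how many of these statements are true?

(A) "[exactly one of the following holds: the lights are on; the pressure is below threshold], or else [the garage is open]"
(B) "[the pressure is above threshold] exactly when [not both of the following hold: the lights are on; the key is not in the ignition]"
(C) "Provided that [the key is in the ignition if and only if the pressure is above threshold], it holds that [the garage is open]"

(A): This is (Q ⊕ ¬P) ∨ ¬S.

¬P = ¬T = F
Q ⊕ ¬P = T ⊕ F = T
¬S = ¬T = F
(Q ⊕ ¬P) ∨ ¬S = T ∨ F = T
Hence (A) is true.

(B): Formalization: P ↔ (Q ↑ ¬R)

¬R = ¬F = T
Q ↑ ¬R = T ↑ T = F
P ↔ (Q ↑ ¬R) = T ↔ F = F
Hence (B) is false.

(C): In symbols: (R ↔ P) → ¬S

R ↔ P = F ↔ T = F
¬S = ¬T = F
(R ↔ P) → ¬S = F → F = T
So (C) is true.

2 of the 3 statements are true.

2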